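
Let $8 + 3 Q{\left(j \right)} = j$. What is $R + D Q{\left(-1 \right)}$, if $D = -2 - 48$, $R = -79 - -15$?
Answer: $86$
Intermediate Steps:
$Q{\left(j \right)} = - \frac{8}{3} + \frac{j}{3}$
$R = -64$ ($R = -79 + 15 = -64$)
$D = -50$ ($D = -2 - 48 = -50$)
$R + D Q{\left(-1 \right)} = -64 - 50 \left(- \frac{8}{3} + \frac{1}{3} \left(-1\right)\right) = -64 - 50 \left(- \frac{8}{3} - \frac{1}{3}\right) = -64 - -150 = -64 + 150 = 86$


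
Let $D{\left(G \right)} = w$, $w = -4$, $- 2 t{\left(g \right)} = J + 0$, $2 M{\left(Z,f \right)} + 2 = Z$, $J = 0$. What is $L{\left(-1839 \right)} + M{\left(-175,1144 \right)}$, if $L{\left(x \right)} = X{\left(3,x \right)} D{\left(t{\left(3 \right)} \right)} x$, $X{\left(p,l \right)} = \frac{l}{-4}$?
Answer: $\frac{6763665}{2} \approx 3.3818 \cdot 10^{6}$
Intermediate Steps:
$M{\left(Z,f \right)} = -1 + \frac{Z}{2}$
$t{\left(g \right)} = 0$ ($t{\left(g \right)} = - \frac{0 + 0}{2} = \left(- \frac{1}{2}\right) 0 = 0$)
$X{\left(p,l \right)} = - \frac{l}{4}$ ($X{\left(p,l \right)} = l \left(- \frac{1}{4}\right) = - \frac{l}{4}$)
$D{\left(G \right)} = -4$
$L{\left(x \right)} = x^{2}$ ($L{\left(x \right)} = - \frac{x}{4} \left(-4\right) x = x x = x^{2}$)
$L{\left(-1839 \right)} + M{\left(-175,1144 \right)} = \left(-1839\right)^{2} + \left(-1 + \frac{1}{2} \left(-175\right)\right) = 3381921 - \frac{177}{2} = \frac{6763665}{2}$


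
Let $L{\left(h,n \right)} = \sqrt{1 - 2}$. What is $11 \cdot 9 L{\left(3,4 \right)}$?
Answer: $99 i \approx 99.0 i$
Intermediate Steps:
$L{\left(h,n \right)} = i$ ($L{\left(h,n \right)} = \sqrt{-1} = i$)
$11 \cdot 9 L{\left(3,4 \right)} = 11 \cdot 9 i = 99 i$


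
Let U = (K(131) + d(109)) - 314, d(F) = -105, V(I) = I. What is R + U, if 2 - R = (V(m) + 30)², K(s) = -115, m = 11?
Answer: -2213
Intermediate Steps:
U = -534 (U = (-115 - 105) - 314 = -220 - 314 = -534)
R = -1679 (R = 2 - (11 + 30)² = 2 - 1*41² = 2 - 1*1681 = 2 - 1681 = -1679)
R + U = -1679 - 534 = -2213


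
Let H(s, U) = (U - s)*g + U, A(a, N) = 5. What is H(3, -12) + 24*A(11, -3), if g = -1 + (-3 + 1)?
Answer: 153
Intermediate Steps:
g = -3 (g = -1 - 2 = -3)
H(s, U) = -2*U + 3*s (H(s, U) = (U - s)*(-3) + U = (-3*U + 3*s) + U = -2*U + 3*s)
H(3, -12) + 24*A(11, -3) = (-2*(-12) + 3*3) + 24*5 = (24 + 9) + 120 = 33 + 120 = 153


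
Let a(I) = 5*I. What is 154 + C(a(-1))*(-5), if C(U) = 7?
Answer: 119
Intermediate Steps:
154 + C(a(-1))*(-5) = 154 + 7*(-5) = 154 - 35 = 119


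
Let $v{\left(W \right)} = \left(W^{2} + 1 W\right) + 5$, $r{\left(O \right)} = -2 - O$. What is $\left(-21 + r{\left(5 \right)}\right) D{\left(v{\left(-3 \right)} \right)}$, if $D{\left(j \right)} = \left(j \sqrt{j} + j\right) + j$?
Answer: $-616 - 308 \sqrt{11} \approx -1637.5$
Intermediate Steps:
$v{\left(W \right)} = 5 + W + W^{2}$ ($v{\left(W \right)} = \left(W^{2} + W\right) + 5 = \left(W + W^{2}\right) + 5 = 5 + W + W^{2}$)
$D{\left(j \right)} = j^{\frac{3}{2}} + 2 j$ ($D{\left(j \right)} = \left(j^{\frac{3}{2}} + j\right) + j = \left(j + j^{\frac{3}{2}}\right) + j = j^{\frac{3}{2}} + 2 j$)
$\left(-21 + r{\left(5 \right)}\right) D{\left(v{\left(-3 \right)} \right)} = \left(-21 - 7\right) \left(\left(5 - 3 + \left(-3\right)^{2}\right)^{\frac{3}{2}} + 2 \left(5 - 3 + \left(-3\right)^{2}\right)\right) = \left(-21 - 7\right) \left(\left(5 - 3 + 9\right)^{\frac{3}{2}} + 2 \left(5 - 3 + 9\right)\right) = \left(-21 - 7\right) \left(11^{\frac{3}{2}} + 2 \cdot 11\right) = - 28 \left(11 \sqrt{11} + 22\right) = - 28 \left(22 + 11 \sqrt{11}\right) = -616 - 308 \sqrt{11}$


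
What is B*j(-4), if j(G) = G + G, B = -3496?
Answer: 27968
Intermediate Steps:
j(G) = 2*G
B*j(-4) = -6992*(-4) = -3496*(-8) = 27968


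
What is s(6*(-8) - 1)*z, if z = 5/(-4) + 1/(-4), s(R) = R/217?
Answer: 21/62 ≈ 0.33871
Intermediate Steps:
s(R) = R/217 (s(R) = R*(1/217) = R/217)
z = -3/2 (z = 5*(-1/4) + 1*(-1/4) = -5/4 - 1/4 = -3/2 ≈ -1.5000)
s(6*(-8) - 1)*z = ((6*(-8) - 1)/217)*(-3/2) = ((-48 - 1)/217)*(-3/2) = ((1/217)*(-49))*(-3/2) = -7/31*(-3/2) = 21/62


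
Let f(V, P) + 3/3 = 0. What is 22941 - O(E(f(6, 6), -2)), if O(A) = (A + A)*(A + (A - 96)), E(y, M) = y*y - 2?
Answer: 22745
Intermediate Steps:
f(V, P) = -1 (f(V, P) = -1 + 0 = -1)
E(y, M) = -2 + y² (E(y, M) = y² - 2 = -2 + y²)
O(A) = 2*A*(-96 + 2*A) (O(A) = (2*A)*(A + (-96 + A)) = (2*A)*(-96 + 2*A) = 2*A*(-96 + 2*A))
22941 - O(E(f(6, 6), -2)) = 22941 - 4*(-2 + (-1)²)*(-48 + (-2 + (-1)²)) = 22941 - 4*(-2 + 1)*(-48 + (-2 + 1)) = 22941 - 4*(-1)*(-48 - 1) = 22941 - 4*(-1)*(-49) = 22941 - 1*196 = 22941 - 196 = 22745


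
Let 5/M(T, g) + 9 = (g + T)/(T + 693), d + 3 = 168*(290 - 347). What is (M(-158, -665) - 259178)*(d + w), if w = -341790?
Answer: 513437332489191/5638 ≈ 9.1067e+10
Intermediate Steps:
d = -9579 (d = -3 + 168*(290 - 347) = -3 + 168*(-57) = -3 - 9576 = -9579)
M(T, g) = 5/(-9 + (T + g)/(693 + T)) (M(T, g) = 5/(-9 + (g + T)/(T + 693)) = 5/(-9 + (T + g)/(693 + T)))
(M(-158, -665) - 259178)*(d + w) = (5*(693 - 158)/(-6237 - 665 - 8*(-158)) - 259178)*(-9579 - 341790) = (5*535/(-6237 - 665 + 1264) - 259178)*(-351369) = (5*535/(-5638) - 259178)*(-351369) = (5*(-1/5638)*535 - 259178)*(-351369) = (-2675/5638 - 259178)*(-351369) = -1461248239/5638*(-351369) = 513437332489191/5638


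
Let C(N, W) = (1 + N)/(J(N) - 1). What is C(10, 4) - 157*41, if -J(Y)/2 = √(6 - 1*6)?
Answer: -6448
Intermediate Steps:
J(Y) = 0 (J(Y) = -2*√(6 - 1*6) = -2*√(6 - 6) = -2*√0 = -2*0 = 0)
C(N, W) = -1 - N (C(N, W) = (1 + N)/(0 - 1) = (1 + N)/(-1) = (1 + N)*(-1) = -1 - N)
C(10, 4) - 157*41 = (-1 - 1*10) - 157*41 = (-1 - 10) - 6437 = -11 - 6437 = -6448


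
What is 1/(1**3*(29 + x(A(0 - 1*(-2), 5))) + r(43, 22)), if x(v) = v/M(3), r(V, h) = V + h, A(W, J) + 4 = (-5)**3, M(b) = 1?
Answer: -1/35 ≈ -0.028571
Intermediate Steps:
A(W, J) = -129 (A(W, J) = -4 + (-5)**3 = -4 - 125 = -129)
x(v) = v (x(v) = v/1 = v*1 = v)
1/(1**3*(29 + x(A(0 - 1*(-2), 5))) + r(43, 22)) = 1/(1**3*(29 - 129) + (43 + 22)) = 1/(1*(-100) + 65) = 1/(-100 + 65) = 1/(-35) = -1/35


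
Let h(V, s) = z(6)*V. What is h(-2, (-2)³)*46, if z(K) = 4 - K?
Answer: 184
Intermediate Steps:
h(V, s) = -2*V (h(V, s) = (4 - 1*6)*V = (4 - 6)*V = -2*V)
h(-2, (-2)³)*46 = -2*(-2)*46 = 4*46 = 184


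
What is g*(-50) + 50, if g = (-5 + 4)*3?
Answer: 200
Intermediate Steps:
g = -3 (g = -1*3 = -3)
g*(-50) + 50 = -3*(-50) + 50 = 150 + 50 = 200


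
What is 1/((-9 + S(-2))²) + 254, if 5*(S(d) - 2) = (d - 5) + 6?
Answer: 329209/1296 ≈ 254.02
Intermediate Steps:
S(d) = 11/5 + d/5 (S(d) = 2 + ((d - 5) + 6)/5 = 2 + ((-5 + d) + 6)/5 = 2 + (1 + d)/5 = 2 + (⅕ + d/5) = 11/5 + d/5)
1/((-9 + S(-2))²) + 254 = 1/((-9 + (11/5 + (⅕)*(-2)))²) + 254 = 1/((-9 + (11/5 - ⅖))²) + 254 = 1/((-9 + 9/5)²) + 254 = 1/((-36/5)²) + 254 = 1/(1296/25) + 254 = 25/1296 + 254 = 329209/1296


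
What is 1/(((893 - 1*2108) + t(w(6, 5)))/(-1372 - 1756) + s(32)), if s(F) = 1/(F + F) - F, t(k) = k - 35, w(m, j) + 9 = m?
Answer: -25024/790353 ≈ -0.031662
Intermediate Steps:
w(m, j) = -9 + m
t(k) = -35 + k
s(F) = 1/(2*F) - F
1/(((893 - 1*2108) + t(w(6, 5)))/(-1372 - 1756) + s(32)) = 1/(((893 - 1*2108) + (-35 + (-9 + 6)))/(-1372 - 1756) + ((½)/32 - 1*32)) = 1/(((893 - 2108) + (-35 - 3))/(-3128) + ((½)*(1/32) - 32)) = 1/((-1215 - 38)*(-1/3128) + (1/64 - 32)) = 1/(-1253*(-1/3128) - 2047/64) = 1/(1253/3128 - 2047/64) = 1/(-790353/25024) = -25024/790353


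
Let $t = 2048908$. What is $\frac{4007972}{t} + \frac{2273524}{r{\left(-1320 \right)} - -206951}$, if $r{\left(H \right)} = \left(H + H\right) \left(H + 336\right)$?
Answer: $\frac{233815362763}{84508747141} \approx 2.7668$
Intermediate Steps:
$r{\left(H \right)} = 2 H \left(336 + H\right)$
$\frac{4007972}{t} + \frac{2273524}{r{\left(-1320 \right)} - -206951} = \frac{4007972}{2048908} + \frac{2273524}{2 \left(-1320\right) \left(336 - 1320\right) - -206951} = 4007972 \cdot \frac{1}{2048908} + \frac{2273524}{2 \left(-1320\right) \left(-984\right) + 206951} = \frac{1001993}{512227} + \frac{2273524}{2597760 + 206951} = \frac{1001993}{512227} + \frac{2273524}{2804711} = \frac{233815362763}{84508747141}$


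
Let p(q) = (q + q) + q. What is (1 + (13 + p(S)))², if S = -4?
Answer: 4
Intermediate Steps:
p(q) = 3*q (p(q) = 2*q + q = 3*q)
(1 + (13 + p(S)))² = (1 + (13 + 3*(-4)))² = (1 + (13 - 12))² = (1 + 1)² = 2² = 4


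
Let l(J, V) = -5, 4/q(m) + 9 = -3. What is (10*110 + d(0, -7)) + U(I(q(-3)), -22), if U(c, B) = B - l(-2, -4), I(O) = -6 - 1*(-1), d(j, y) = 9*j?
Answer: 1083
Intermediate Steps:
q(m) = -⅓ (q(m) = 4/(-9 - 3) = 4/(-12) = 4*(-1/12) = -⅓)
I(O) = -5 (I(O) = -6 + 1 = -5)
U(c, B) = 5 + B (U(c, B) = B - 1*(-5) = B + 5 = 5 + B)
(10*110 + d(0, -7)) + U(I(q(-3)), -22) = (10*110 + 9*0) + (5 - 22) = (1100 + 0) - 17 = 1100 - 17 = 1083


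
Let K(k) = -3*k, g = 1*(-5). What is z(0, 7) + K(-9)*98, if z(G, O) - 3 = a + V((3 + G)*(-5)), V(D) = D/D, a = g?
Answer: 2645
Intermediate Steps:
g = -5
a = -5
V(D) = 1
z(G, O) = -1 (z(G, O) = 3 + (-5 + 1) = 3 - 4 = -1)
z(0, 7) + K(-9)*98 = -1 - 3*(-9)*98 = -1 + 27*98 = -1 + 2646 = 2645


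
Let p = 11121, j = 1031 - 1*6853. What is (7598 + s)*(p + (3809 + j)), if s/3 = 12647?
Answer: 414769212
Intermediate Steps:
j = -5822 (j = 1031 - 6853 = -5822)
s = 37941 (s = 3*12647 = 37941)
(7598 + s)*(p + (3809 + j)) = (7598 + 37941)*(11121 + (3809 - 5822)) = 45539*(11121 - 2013) = 45539*9108 = 414769212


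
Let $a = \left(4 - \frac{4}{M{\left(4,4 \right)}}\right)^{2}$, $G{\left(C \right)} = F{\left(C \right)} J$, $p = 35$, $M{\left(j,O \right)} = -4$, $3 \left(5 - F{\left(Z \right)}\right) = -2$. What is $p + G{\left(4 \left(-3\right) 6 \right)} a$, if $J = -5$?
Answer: $- \frac{2020}{3} \approx -673.33$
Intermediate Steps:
$F{\left(Z \right)} = \frac{17}{3}$ ($F{\left(Z \right)} = 5 - - \frac{2}{3} = 5 + \frac{2}{3} = \frac{17}{3}$)
$G{\left(C \right)} = - \frac{85}{3}$ ($G{\left(C \right)} = \frac{17}{3} \left(-5\right) = - \frac{85}{3}$)
$a = 25$ ($a = \left(4 - \frac{4}{-4}\right)^{2} = \left(4 - -1\right)^{2} = \left(4 + 1\right)^{2} = 5^{2} = 25$)
$p + G{\left(4 \left(-3\right) 6 \right)} a = 35 - \frac{2125}{3} = - \frac{2020}{3}$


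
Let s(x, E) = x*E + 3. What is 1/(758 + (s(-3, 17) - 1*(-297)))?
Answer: 1/1007 ≈ 0.00099305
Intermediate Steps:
s(x, E) = 3 + E*x (s(x, E) = E*x + 3 = 3 + E*x)
1/(758 + (s(-3, 17) - 1*(-297))) = 1/(758 + ((3 + 17*(-3)) - 1*(-297))) = 1/(758 + ((3 - 51) + 297)) = 1/(758 + (-48 + 297)) = 1/(758 + 249) = 1/1007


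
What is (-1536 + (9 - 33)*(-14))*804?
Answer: -964800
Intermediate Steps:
(-1536 + (9 - 33)*(-14))*804 = (-1536 - 24*(-14))*804 = (-1536 + 336)*804 = -1200*804 = -964800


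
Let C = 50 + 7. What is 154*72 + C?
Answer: 11145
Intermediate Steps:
C = 57
154*72 + C = 154*72 + 57 = 11088 + 57 = 11145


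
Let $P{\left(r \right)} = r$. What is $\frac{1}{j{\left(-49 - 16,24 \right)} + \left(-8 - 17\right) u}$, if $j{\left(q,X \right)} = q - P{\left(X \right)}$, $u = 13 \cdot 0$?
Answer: $- \frac{1}{89} \approx -0.011236$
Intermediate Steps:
$u = 0$
$j{\left(q,X \right)} = q - X$
$\frac{1}{j{\left(-49 - 16,24 \right)} + \left(-8 - 17\right) u} = \frac{1}{\left(\left(-49 - 16\right) - 24\right) + \left(-8 - 17\right) 0} = \frac{1}{\left(-65 - 24\right) - 0} = \frac{1}{-89 + 0} = \frac{1}{-89} = - \frac{1}{89}$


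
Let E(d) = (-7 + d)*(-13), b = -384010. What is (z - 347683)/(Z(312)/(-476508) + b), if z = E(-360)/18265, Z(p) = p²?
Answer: 9698809046916/10712184494405 ≈ 0.90540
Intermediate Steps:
E(d) = 91 - 13*d
z = 367/1405 (z = (91 - 13*(-360))/18265 = (91 + 4680)*(1/18265) = 4771*(1/18265) = 367/1405 ≈ 0.26121)
(z - 347683)/(Z(312)/(-476508) + b) = (367/1405 - 347683)/(312²/(-476508) - 384010) = -488494248/(1405*(97344*(-1/476508) - 384010)) = -488494248/(1405*(-8112/39709 - 384010)) = -488494248/(1405*(-15248661202/39709)) = -488494248/1405*(-39709/15248661202) = 9698809046916/10712184494405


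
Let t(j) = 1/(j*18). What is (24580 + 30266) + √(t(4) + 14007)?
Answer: 54846 + √2017010/12 ≈ 54964.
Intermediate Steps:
t(j) = 1/(18*j)
(24580 + 30266) + √(t(4) + 14007) = (24580 + 30266) + √((1/18)/4 + 14007) = 54846 + √((1/18)*(¼) + 14007) = 54846 + √(1/72 + 14007) = 54846 + √(1008505/72) = 54846 + √2017010/12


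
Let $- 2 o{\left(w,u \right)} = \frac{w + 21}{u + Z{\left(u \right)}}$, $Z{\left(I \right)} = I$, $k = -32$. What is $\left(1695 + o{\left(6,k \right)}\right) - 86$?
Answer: $\frac{205979}{128} \approx 1609.2$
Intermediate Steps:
$o{\left(w,u \right)} = - \frac{21 + w}{4 u}$ ($o{\left(w,u \right)} = - \frac{\left(w + 21\right) \frac{1}{u + u}}{2} = - \frac{\left(21 + w\right) \frac{1}{2 u}}{2} = - \frac{\frac{1}{2} \frac{1}{u} \left(21 + w\right)}{2} = - \frac{21 + w}{4 u}$)
$\left(1695 + o{\left(6,k \right)}\right) - 86 = \left(1695 + \frac{-21 - 6}{4 \left(-32\right)}\right) - 86 = \left(1695 + \frac{1}{4} \left(- \frac{1}{32}\right) \left(-21 - 6\right)\right) - 86 = \left(1695 + \frac{1}{4} \left(- \frac{1}{32}\right) \left(-27\right)\right) - 86 = \left(1695 + \frac{27}{128}\right) - 86 = \frac{216987}{128} - 86 = \frac{205979}{128}$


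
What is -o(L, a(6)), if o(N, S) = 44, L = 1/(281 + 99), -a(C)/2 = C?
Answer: -44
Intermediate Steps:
a(C) = -2*C
L = 1/380 ≈ 0.0026316
-o(L, a(6)) = -1*44 = -44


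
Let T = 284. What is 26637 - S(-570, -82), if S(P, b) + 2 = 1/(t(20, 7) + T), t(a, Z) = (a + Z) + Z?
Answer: 8471201/318 ≈ 26639.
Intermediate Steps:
t(a, Z) = a + 2*Z (t(a, Z) = (Z + a) + Z = a + 2*Z)
S(P, b) = -635/318 (S(P, b) = -2 + 1/((20 + 2*7) + 284) = -2 + 1/((20 + 14) + 284) = -2 + 1/(34 + 284) = -2 + 1/318 = -635/318)
26637 - S(-570, -82) = 26637 - 1*(-635/318) = 26637 + 635/318 = 8471201/318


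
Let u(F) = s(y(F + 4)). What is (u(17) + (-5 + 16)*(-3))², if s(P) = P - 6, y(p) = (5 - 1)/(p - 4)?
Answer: 434281/289 ≈ 1502.7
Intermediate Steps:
y(p) = 4/(-4 + p)
s(P) = -6 + P
u(F) = -6 + 4/F (u(F) = -6 + 4/(-4 + (F + 4)) = -6 + 4/(-4 + (4 + F)) = -6 + 4/F)
(u(17) + (-5 + 16)*(-3))² = ((-6 + 4/17) + (-5 + 16)*(-3))² = ((-6 + 4*(1/17)) + 11*(-3))² = ((-6 + 4/17) - 33)² = (-98/17 - 33)² = (-659/17)² = 434281/289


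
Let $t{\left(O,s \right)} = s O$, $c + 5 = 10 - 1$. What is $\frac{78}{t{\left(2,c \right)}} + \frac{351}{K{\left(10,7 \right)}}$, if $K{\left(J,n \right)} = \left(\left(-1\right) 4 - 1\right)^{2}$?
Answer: $\frac{2379}{100} \approx 23.79$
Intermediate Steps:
$c = 4$ ($c = -5 + \left(10 - 1\right) = -5 + 9 = 4$)
$K{\left(J,n \right)} = 25$ ($K{\left(J,n \right)} = \left(-4 - 1\right)^{2} = \left(-5\right)^{2} = 25$)
$t{\left(O,s \right)} = O s$
$\frac{78}{t{\left(2,c \right)}} + \frac{351}{K{\left(10,7 \right)}} = \frac{78}{2 \cdot 4} + \frac{351}{25} = \frac{78}{8} + 351 \cdot \frac{1}{25} = 78 \cdot \frac{1}{8} + \frac{351}{25} = \frac{39}{4} + \frac{351}{25} = \frac{2379}{100}$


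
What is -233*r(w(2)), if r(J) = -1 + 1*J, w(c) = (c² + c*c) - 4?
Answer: -699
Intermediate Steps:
w(c) = -4 + 2*c² (w(c) = (c² + c²) - 4 = 2*c² - 4 = -4 + 2*c²)
r(J) = -1 + J
-233*r(w(2)) = -233*(-1 + (-4 + 2*2²)) = -233*(-1 + (-4 + 2*4)) = -233*(-1 + (-4 + 8)) = -233*(-1 + 4) = -233*3 = -699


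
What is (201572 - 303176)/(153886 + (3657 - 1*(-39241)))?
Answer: -25401/49196 ≈ -0.51632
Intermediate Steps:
(201572 - 303176)/(153886 + (3657 - 1*(-39241))) = -101604/(153886 + (3657 + 39241)) = -101604/(153886 + 42898) = -101604/196784 = -101604*1/196784 = -25401/49196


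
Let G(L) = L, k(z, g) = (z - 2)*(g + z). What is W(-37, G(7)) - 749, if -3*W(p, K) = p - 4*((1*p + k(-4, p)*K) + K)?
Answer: 4558/3 ≈ 1519.3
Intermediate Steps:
k(z, g) = (-2 + z)*(g + z)
W(p, K) = p + 4*K/3 + 4*K*(24 - 6*p)/3 (W(p, K) = -(p - 4*((1*p + ((-4)**2 - 2*p - 2*(-4) + p*(-4))*K) + K))/3 = -(p - 4*((p + (16 - 2*p + 8 - 4*p)*K) + K))/3 = -(p - 4*((p + (24 - 6*p)*K) + K))/3 = -(p - 4*((p + K*(24 - 6*p)) + K))/3 = -(p - 4*(K + p + K*(24 - 6*p)))/3 = -(p + (-4*K - 4*p - 4*K*(24 - 6*p)))/3 = -(-4*K - 3*p - 4*K*(24 - 6*p))/3 = p + 4*K/3 + 4*K*(24 - 6*p)/3)
W(-37, G(7)) - 749 = (-37 + (100/3)*7 - 8*7*(-37)) - 749 = (-37 + 700/3 + 2072) - 749 = 6805/3 - 749 = 4558/3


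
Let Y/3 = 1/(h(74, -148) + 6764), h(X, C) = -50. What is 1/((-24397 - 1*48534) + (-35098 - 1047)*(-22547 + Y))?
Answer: 2238/1823720167247 ≈ 1.2272e-9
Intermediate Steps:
Y = 1/2238 (Y = 3/(-50 + 6764) = 3/6714 = 3*(1/6714) = 1/2238 ≈ 0.00044683)
1/((-24397 - 1*48534) + (-35098 - 1047)*(-22547 + Y)) = 1/((-24397 - 1*48534) + (-35098 - 1047)*(-22547 + 1/2238)) = 1/((-24397 - 48534) - 36145*(-50460185/2238)) = 1/(-72931 + 1823883386825/2238) = 1/(1823720167247/2238) = 2238/1823720167247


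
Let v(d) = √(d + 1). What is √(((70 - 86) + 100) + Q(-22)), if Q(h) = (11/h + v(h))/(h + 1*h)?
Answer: √(162646 - 44*I*√21)/44 ≈ 9.1658 - 0.0056814*I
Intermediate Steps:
v(d) = √(1 + d)
Q(h) = (√(1 + h) + 11/h)/(2*h) (Q(h) = (11/h + √(1 + h))/(h + 1*h) = (√(1 + h) + 11/h)/(h + h) = (√(1 + h) + 11/h)/((2*h)) = (√(1 + h) + 11/h)*(1/(2*h)) = (√(1 + h) + 11/h)/(2*h))
√(((70 - 86) + 100) + Q(-22)) = √(((70 - 86) + 100) + (½)*(11 - 22*√(1 - 22))/(-22)²) = √((-16 + 100) + (½)*(1/484)*(11 - 22*I*√21)) = √(84 + (½)*(1/484)*(11 - 22*I*√21)) = √(84 + (1/88 - I*√21/44)) = √(7393/88 - I*√21/44)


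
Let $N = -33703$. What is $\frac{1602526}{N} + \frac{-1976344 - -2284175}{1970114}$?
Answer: $- \frac{3146784079771}{66398752142} \approx -47.392$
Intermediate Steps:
$\frac{1602526}{N} + \frac{-1976344 - -2284175}{1970114} = \frac{1602526}{-33703} + \frac{-1976344 - -2284175}{1970114} = 1602526 \left(- \frac{1}{33703}\right) + \left(-1976344 + 2284175\right) \frac{1}{1970114} = - \frac{1602526}{33703} + 307831 \cdot \frac{1}{1970114} = - \frac{1602526}{33703} + \frac{307831}{1970114} = - \frac{3146784079771}{66398752142}$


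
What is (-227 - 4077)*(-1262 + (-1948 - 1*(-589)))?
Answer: 11280784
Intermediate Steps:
(-227 - 4077)*(-1262 + (-1948 - 1*(-589))) = -4304*(-1262 + (-1948 + 589)) = -4304*(-1262 - 1359) = -4304*(-2621) = 11280784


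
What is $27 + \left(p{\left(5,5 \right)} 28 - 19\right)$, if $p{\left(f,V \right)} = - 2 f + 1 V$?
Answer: $-132$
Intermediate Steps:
$p{\left(f,V \right)} = V - 2 f$ ($p{\left(f,V \right)} = - 2 f + V = V - 2 f$)
$27 + \left(p{\left(5,5 \right)} 28 - 19\right) = 27 + \left(\left(5 - 10\right) 28 - 19\right) = 27 - 159 = -132$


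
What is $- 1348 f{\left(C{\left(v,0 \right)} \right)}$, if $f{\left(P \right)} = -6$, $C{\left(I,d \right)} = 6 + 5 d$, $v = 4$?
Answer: $8088$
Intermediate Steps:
$- 1348 f{\left(C{\left(v,0 \right)} \right)} = \left(-1348\right) \left(-6\right) = 8088$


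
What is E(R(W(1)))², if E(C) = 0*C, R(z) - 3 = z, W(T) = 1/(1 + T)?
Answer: 0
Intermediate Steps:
R(z) = 3 + z
E(C) = 0
E(R(W(1)))² = 0² = 0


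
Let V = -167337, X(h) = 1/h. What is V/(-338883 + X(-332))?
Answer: 55555884/112509157 ≈ 0.49379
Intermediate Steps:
V/(-338883 + X(-332)) = -167337/(-338883 + 1/(-332)) = -167337/(-338883 - 1/332) = -167337/(-112509157/332) = -167337*(-332/112509157) = 55555884/112509157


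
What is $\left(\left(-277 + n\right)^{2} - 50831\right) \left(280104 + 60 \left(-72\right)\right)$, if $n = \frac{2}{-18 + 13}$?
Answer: $\frac{180085297296}{25} \approx 7.2034 \cdot 10^{9}$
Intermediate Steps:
$n = - \frac{2}{5}$ ($n = \frac{2}{-5} = 2 \left(- \frac{1}{5}\right) = - \frac{2}{5} \approx -0.4$)
$\left(\left(-277 + n\right)^{2} - 50831\right) \left(280104 + 60 \left(-72\right)\right) = \left(\left(-277 - \frac{2}{5}\right)^{2} - 50831\right) \left(280104 + 60 \left(-72\right)\right) = \left(\left(- \frac{1387}{5}\right)^{2} - 50831\right) \left(280104 - 4320\right) = \left(\frac{1923769}{25} - 50831\right) 275784 = \frac{652994}{25} \cdot 275784 = \frac{180085297296}{25}$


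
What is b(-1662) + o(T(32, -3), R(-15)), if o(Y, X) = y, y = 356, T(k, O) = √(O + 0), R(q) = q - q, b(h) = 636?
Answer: 992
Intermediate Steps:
R(q) = 0
T(k, O) = √O
o(Y, X) = 356
b(-1662) + o(T(32, -3), R(-15)) = 636 + 356 = 992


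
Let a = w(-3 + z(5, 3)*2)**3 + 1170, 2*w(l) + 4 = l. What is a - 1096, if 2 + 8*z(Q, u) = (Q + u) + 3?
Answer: 31029/512 ≈ 60.604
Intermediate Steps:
z(Q, u) = 1/8 + Q/8 + u/8 (z(Q, u) = -1/4 + ((Q + u) + 3)/8 = -1/4 + (3 + Q + u)/8 = -1/4 + (3/8 + Q/8 + u/8) = 1/8 + Q/8 + u/8)
w(l) = -2 + l/2
a = 592181/512 (a = (-2 + (-3 + (1/8 + (1/8)*5 + (1/8)*3)*2)/2)**3 + 1170 = (-2 + (-3 + (1/8 + 5/8 + 3/8)*2)/2)**3 + 1170 = (-2 + (-3 + (9/8)*2)/2)**3 + 1170 = (-2 + (-3 + 9/4)/2)**3 + 1170 = (-2 + (1/2)*(-3/4))**3 + 1170 = (-2 - 3/8)**3 + 1170 = (-19/8)**3 + 1170 = -6859/512 + 1170 = 592181/512 ≈ 1156.6)
a - 1096 = 592181/512 - 1096 = 31029/512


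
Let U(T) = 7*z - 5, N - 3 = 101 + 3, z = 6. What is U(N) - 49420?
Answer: -49383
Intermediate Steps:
N = 107 (N = 3 + (101 + 3) = 3 + 104 = 107)
U(T) = 37 (U(T) = 7*6 - 5 = 42 - 5 = 37)
U(N) - 49420 = 37 - 49420 = -49383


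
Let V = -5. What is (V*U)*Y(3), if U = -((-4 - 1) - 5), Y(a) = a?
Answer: -150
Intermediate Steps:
U = 10 (U = -(-5 - 5) = -1*(-10) = 10)
(V*U)*Y(3) = -5*10*3 = -50*3 = -150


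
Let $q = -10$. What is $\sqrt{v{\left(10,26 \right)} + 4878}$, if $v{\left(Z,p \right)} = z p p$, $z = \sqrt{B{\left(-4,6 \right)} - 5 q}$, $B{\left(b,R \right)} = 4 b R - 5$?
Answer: $\sqrt{4878 + 676 i \sqrt{51}} \approx 76.619 + 31.504 i$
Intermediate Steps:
$B{\left(b,R \right)} = -5 + 4 R b$ ($B{\left(b,R \right)} = 4 R b - 5 = -5 + 4 R b$)
$z = i \sqrt{51}$ ($z = \sqrt{\left(-5 + 4 \cdot 6 \left(-4\right)\right) - -50} = \sqrt{\left(-5 - 96\right) + 50} = \sqrt{-101 + 50} = \sqrt{-51} = i \sqrt{51} \approx 7.1414 i$)
$v{\left(Z,p \right)} = i \sqrt{51} p^{2}$ ($v{\left(Z,p \right)} = i \sqrt{51} p p = i p \sqrt{51} p = i \sqrt{51} p^{2}$)
$\sqrt{v{\left(10,26 \right)} + 4878} = \sqrt{i \sqrt{51} \cdot 26^{2} + 4878} = \sqrt{i \sqrt{51} \cdot 676 + 4878} = \sqrt{676 i \sqrt{51} + 4878} = \sqrt{4878 + 676 i \sqrt{51}}$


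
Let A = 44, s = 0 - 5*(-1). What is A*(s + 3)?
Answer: 352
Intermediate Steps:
s = 5 (s = 0 + 5 = 5)
A*(s + 3) = 44*(5 + 3) = 44*8 = 352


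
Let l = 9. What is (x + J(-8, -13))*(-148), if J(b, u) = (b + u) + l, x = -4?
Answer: 2368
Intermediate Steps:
J(b, u) = 9 + b + u (J(b, u) = (b + u) + 9 = 9 + b + u)
(x + J(-8, -13))*(-148) = (-4 + (9 - 8 - 13))*(-148) = (-4 - 12)*(-148) = -16*(-148) = 2368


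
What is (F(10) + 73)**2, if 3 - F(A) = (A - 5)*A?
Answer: 676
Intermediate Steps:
F(A) = 3 - A*(-5 + A) (F(A) = 3 - (A - 5)*A = 3 - (-5 + A)*A = 3 - A*(-5 + A))
(F(10) + 73)**2 = ((3 - 1*10**2 + 5*10) + 73)**2 = ((3 - 1*100 + 50) + 73)**2 = ((3 - 100 + 50) + 73)**2 = (-47 + 73)**2 = 26**2 = 676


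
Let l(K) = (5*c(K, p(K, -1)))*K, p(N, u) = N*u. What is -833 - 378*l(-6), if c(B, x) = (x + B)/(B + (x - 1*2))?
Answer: -833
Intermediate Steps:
c(B, x) = (B + x)/(-2 + B + x) (c(B, x) = (B + x)/(B + (x - 2)) = (B + x)/(B + (-2 + x)) = (B + x)/(-2 + B + x))
l(K) = 0 (l(K) = (5*((K + K*(-1))/(-2 + K + K*(-1))))*K = (5*((K - K)/(-2 + K - K)))*K = (5*(0/(-2)))*K = (5*(-½*0))*K = (5*0)*K = 0*K = 0)
-833 - 378*l(-6) = -833 - 378*0 = -833 + 0 = -833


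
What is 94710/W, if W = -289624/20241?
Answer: -23378355/3532 ≈ -6619.0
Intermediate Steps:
W = -289624/20241 (W = -289624*1/20241 = -289624/20241 ≈ -14.309)
94710/W = 94710/(-289624/20241) = 94710*(-20241/289624) = -23378355/3532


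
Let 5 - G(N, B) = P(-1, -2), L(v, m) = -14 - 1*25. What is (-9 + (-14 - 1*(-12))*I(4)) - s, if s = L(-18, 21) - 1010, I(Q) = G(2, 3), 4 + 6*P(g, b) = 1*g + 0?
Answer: 3085/3 ≈ 1028.3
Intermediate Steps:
L(v, m) = -39 (L(v, m) = -14 - 25 = -39)
P(g, b) = -⅔ + g/6 (P(g, b) = -⅔ + (1*g + 0)/6 = -⅔ + (g + 0)/6 = -⅔ + g/6)
G(N, B) = 35/6 (G(N, B) = 5 - (-⅔ + (⅙)*(-1)) = 5 - (-⅔ - ⅙) = 5 - 1*(-⅚) = 5 + ⅚ = 35/6)
I(Q) = 35/6
s = -1049 (s = -39 - 1010 = -1049)
(-9 + (-14 - 1*(-12))*I(4)) - s = (-9 + (-14 - 1*(-12))*(35/6)) - 1*(-1049) = (-9 + (-14 + 12)*(35/6)) + 1049 = (-9 - 2*35/6) + 1049 = (-9 - 35/3) + 1049 = -62/3 + 1049 = 3085/3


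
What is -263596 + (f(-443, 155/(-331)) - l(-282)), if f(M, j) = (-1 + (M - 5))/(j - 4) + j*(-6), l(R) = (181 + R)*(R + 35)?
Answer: -141205368748/489549 ≈ -2.8844e+5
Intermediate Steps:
l(R) = (35 + R)*(181 + R) (l(R) = (181 + R)*(35 + R) = (35 + R)*(181 + R))
f(M, j) = -6*j + (-6 + M)/(-4 + j) (f(M, j) = (-1 + (-5 + M))/(-4 + j) - 6*j = (-6 + M)/(-4 + j) - 6*j = -6*j + (-6 + M)/(-4 + j))
-263596 + (f(-443, 155/(-331)) - l(-282)) = -263596 + ((-6 - 443 - 6*(155/(-331))**2 + 24*(155/(-331)))/(-4 + 155/(-331)) - (6335 + (-282)**2 + 216*(-282))) = -263596 + ((-6 - 443 - 6*(155*(-1/331))**2 + 24*(155*(-1/331)))/(-4 + 155*(-1/331)) - (6335 + 79524 - 60912)) = -263596 + ((-6 - 443 - 6*(-155/331)**2 + 24*(-155/331))/(-4 - 155/331) - 1*24947) = -263596 + ((-6 - 443 - 6*24025/109561 - 3720/331)/(-1479/331) - 24947) = -263596 + (-331*(-6 - 443 - 144150/109561 - 3720/331)/1479 - 24947) = -263596 + (-331/1479*(-50568359/109561) - 24947) = -263596 + (50568359/489549 - 24947) = -263596 - 12162210544/489549 = -141205368748/489549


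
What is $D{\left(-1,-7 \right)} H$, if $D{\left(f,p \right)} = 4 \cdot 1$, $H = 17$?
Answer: $68$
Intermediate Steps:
$D{\left(f,p \right)} = 4$
$D{\left(-1,-7 \right)} H = 4 \cdot 17 = 68$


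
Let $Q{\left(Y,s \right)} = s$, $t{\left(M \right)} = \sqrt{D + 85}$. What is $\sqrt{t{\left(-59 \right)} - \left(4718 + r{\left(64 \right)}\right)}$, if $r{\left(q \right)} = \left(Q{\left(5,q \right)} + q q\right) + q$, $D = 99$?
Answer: $\sqrt{-8942 + 2 \sqrt{46}} \approx 94.49 i$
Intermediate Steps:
$t{\left(M \right)} = 2 \sqrt{46}$ ($t{\left(M \right)} = \sqrt{99 + 85} = \sqrt{184} = 2 \sqrt{46}$)
$r{\left(q \right)} = q^{2} + 2 q$ ($r{\left(q \right)} = \left(q + q q\right) + q = \left(q + q^{2}\right) + q = q^{2} + 2 q$)
$\sqrt{t{\left(-59 \right)} - \left(4718 + r{\left(64 \right)}\right)} = \sqrt{2 \sqrt{46} - \left(4718 + 64 \left(2 + 64\right)\right)} = \sqrt{2 \sqrt{46} - \left(4718 + 64 \cdot 66\right)} = \sqrt{2 \sqrt{46} - 8942} = \sqrt{-8942 + 2 \sqrt{46}}$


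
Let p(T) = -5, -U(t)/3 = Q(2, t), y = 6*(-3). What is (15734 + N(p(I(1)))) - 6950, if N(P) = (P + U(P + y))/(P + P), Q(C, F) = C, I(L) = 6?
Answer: 87851/10 ≈ 8785.1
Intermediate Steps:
y = -18
U(t) = -6 (U(t) = -3*2 = -6)
N(P) = (-6 + P)/(2*P) (N(P) = (P - 6)/(P + P) = (-6 + P)/((2*P)) = (-6 + P)*(1/(2*P)) = (-6 + P)/(2*P))
(15734 + N(p(I(1)))) - 6950 = (15734 + (½)*(-6 - 5)/(-5)) - 6950 = (15734 + (½)*(-⅕)*(-11)) - 6950 = (15734 + 11/10) - 6950 = 157351/10 - 6950 = 87851/10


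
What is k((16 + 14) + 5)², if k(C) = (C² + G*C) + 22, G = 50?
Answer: 8982009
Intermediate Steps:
k(C) = 22 + C² + 50*C (k(C) = (C² + 50*C) + 22 = 22 + C² + 50*C)
k((16 + 14) + 5)² = (22 + ((16 + 14) + 5)² + 50*((16 + 14) + 5))² = (22 + (30 + 5)² + 50*(30 + 5))² = (22 + 35² + 50*35)² = (22 + 1225 + 1750)² = 2997² = 8982009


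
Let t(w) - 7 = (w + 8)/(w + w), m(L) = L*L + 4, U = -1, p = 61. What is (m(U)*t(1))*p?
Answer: 7015/2 ≈ 3507.5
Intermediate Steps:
m(L) = 4 + L² (m(L) = L² + 4 = 4 + L²)
t(w) = 7 + (8 + w)/(2*w) (t(w) = 7 + (w + 8)/(w + w) = 7 + (8 + w)/((2*w)) = 7 + (8 + w)*(1/(2*w)) = 7 + (8 + w)/(2*w))
(m(U)*t(1))*p = ((4 + (-1)²)*(15/2 + 4/1))*61 = ((4 + 1)*(15/2 + 4*1))*61 = (5*(15/2 + 4))*61 = (5*(23/2))*61 = (115/2)*61 = 7015/2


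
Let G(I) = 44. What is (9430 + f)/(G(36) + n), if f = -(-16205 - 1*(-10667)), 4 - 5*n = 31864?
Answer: -1871/791 ≈ -2.3654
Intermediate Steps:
n = -6372 (n = ⅘ - ⅕*31864 = ⅘ - 31864/5 = -6372)
f = 5538 (f = -(-16205 + 10667) = -1*(-5538) = 5538)
(9430 + f)/(G(36) + n) = (9430 + 5538)/(44 - 6372) = 14968/(-6328) = 14968*(-1/6328) = -1871/791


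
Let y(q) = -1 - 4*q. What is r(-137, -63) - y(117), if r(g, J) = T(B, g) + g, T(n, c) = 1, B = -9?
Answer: 333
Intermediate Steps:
r(g, J) = 1 + g
r(-137, -63) - y(117) = (1 - 137) - (-1 - 4*117) = -136 - (-1 - 468) = -136 - 1*(-469) = -136 + 469 = 333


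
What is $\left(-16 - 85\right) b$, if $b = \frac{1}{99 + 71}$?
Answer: $- \frac{101}{170} \approx -0.59412$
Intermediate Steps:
$b = \frac{1}{170} \approx 0.0058824$
$\left(-16 - 85\right) b = \left(-16 - 85\right) \frac{1}{170} = \left(-101\right) \frac{1}{170} = - \frac{101}{170}$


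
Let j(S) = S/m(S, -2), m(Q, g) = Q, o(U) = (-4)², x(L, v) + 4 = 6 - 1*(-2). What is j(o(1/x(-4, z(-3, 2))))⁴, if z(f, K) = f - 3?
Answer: 1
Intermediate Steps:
z(f, K) = -3 + f
x(L, v) = 4 (x(L, v) = -4 + (6 - 1*(-2)) = -4 + (6 + 2) = -4 + 8 = 4)
o(U) = 16
j(S) = 1 (j(S) = S/S = 1)
j(o(1/x(-4, z(-3, 2))))⁴ = 1⁴ = 1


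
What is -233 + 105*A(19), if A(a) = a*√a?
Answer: -233 + 1995*√19 ≈ 8463.0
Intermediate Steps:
A(a) = a^(3/2)
-233 + 105*A(19) = -233 + 105*19^(3/2) = -233 + 105*(19*√19) = -233 + 1995*√19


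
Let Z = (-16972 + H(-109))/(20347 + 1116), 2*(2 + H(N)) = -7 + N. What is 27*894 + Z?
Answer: 518056862/21463 ≈ 24137.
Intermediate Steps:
H(N) = -11/2 + N/2 (H(N) = -2 + (-7 + N)/2 = -2 + (-7/2 + N/2) = -11/2 + N/2)
Z = -17032/21463 (Z = (-16972 + (-11/2 + (½)*(-109)))/(20347 + 1116) = (-16972 + (-11/2 - 109/2))/21463 = (-16972 - 60)*(1/21463) = -17032*1/21463 = -17032/21463 ≈ -0.79355)
27*894 + Z = 27*894 - 17032/21463 = 24138 - 17032/21463 = 518056862/21463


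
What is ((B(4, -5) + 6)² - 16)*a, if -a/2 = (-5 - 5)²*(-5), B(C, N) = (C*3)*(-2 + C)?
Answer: 884000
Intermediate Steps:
B(C, N) = 3*C*(-2 + C) (B(C, N) = (3*C)*(-2 + C) = 3*C*(-2 + C))
a = 1000 (a = -2*(-5 - 5)²*(-5) = -2*(-10)²*(-5) = -200*(-5) = -2*(-500) = 1000)
((B(4, -5) + 6)² - 16)*a = ((3*4*(-2 + 4) + 6)² - 16)*1000 = ((3*4*2 + 6)² - 16)*1000 = ((24 + 6)² - 16)*1000 = (30² - 16)*1000 = (900 - 16)*1000 = 884*1000 = 884000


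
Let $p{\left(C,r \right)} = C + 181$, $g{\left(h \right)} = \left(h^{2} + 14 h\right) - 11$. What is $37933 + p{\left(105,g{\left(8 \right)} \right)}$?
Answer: $38219$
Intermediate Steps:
$g{\left(h \right)} = -11 + h^{2} + 14 h$
$p{\left(C,r \right)} = 181 + C$
$37933 + p{\left(105,g{\left(8 \right)} \right)} = 37933 + \left(181 + 105\right) = 37933 + 286 = 38219$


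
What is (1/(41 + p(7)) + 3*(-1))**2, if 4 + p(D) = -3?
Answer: 10201/1156 ≈ 8.8244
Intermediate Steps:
p(D) = -7 (p(D) = -4 - 3 = -7)
(1/(41 + p(7)) + 3*(-1))**2 = (1/(41 - 7) + 3*(-1))**2 = (1/34 - 3)**2 = (-101/34)**2 = 10201/1156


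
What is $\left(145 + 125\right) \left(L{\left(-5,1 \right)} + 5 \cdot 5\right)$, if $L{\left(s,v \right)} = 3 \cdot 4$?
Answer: $9990$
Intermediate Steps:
$L{\left(s,v \right)} = 12$
$\left(145 + 125\right) \left(L{\left(-5,1 \right)} + 5 \cdot 5\right) = \left(145 + 125\right) \left(12 + 5 \cdot 5\right) = 270 \left(12 + 25\right) = 270 \cdot 37 = 9990$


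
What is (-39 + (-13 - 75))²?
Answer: 16129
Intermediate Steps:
(-39 + (-13 - 75))² = (-39 - 88)² = (-127)² = 16129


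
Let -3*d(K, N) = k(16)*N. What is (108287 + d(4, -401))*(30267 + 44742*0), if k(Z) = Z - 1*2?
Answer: 3334162275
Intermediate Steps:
k(Z) = -2 + Z (k(Z) = Z - 2 = -2 + Z)
d(K, N) = -14*N/3 (d(K, N) = -(-2 + 16)*N/3 = -14*N/3)
(108287 + d(4, -401))*(30267 + 44742*0) = (108287 - 14/3*(-401))*(30267 + 44742*0) = (108287 + 5614/3)*(30267 + 0) = (330475/3)*30267 = 3334162275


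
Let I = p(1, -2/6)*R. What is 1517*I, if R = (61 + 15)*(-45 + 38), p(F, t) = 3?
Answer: -2421132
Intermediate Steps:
R = -532 (R = 76*(-7) = -532)
I = -1596 (I = 3*(-532) = -1596)
1517*I = 1517*(-1596) = -2421132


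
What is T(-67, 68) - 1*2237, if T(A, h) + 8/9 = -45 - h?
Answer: -21158/9 ≈ -2350.9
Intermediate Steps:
T(A, h) = -413/9 - h (T(A, h) = -8/9 + (-45 - h) = -413/9 - h)
T(-67, 68) - 1*2237 = (-413/9 - 1*68) - 1*2237 = (-413/9 - 68) - 2237 = -1025/9 - 2237 = -21158/9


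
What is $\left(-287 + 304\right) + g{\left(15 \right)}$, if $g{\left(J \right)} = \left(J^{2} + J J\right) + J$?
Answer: $482$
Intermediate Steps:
$g{\left(J \right)} = J + 2 J^{2}$ ($g{\left(J \right)} = \left(J^{2} + J^{2}\right) + J = 2 J^{2} + J = J + 2 J^{2}$)
$\left(-287 + 304\right) + g{\left(15 \right)} = \left(-287 + 304\right) + 15 \left(1 + 2 \cdot 15\right) = 17 + 15 \left(1 + 30\right) = 17 + 15 \cdot 31 = 17 + 465 = 482$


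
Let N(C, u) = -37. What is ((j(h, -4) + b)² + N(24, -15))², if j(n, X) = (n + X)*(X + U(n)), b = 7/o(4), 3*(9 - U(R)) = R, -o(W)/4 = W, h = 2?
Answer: 11176929841/5308416 ≈ 2105.5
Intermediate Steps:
o(W) = -4*W
U(R) = 9 - R/3
b = -7/16 (b = 7/((-4*4)) = 7/(-16) = 7*(-1/16) = -7/16 ≈ -0.43750)
j(n, X) = (X + n)*(9 + X - n/3) (j(n, X) = (n + X)*(X + (9 - n/3)) = (X + n)*(9 + X - n/3))
((j(h, -4) + b)² + N(24, -15))² = ((((-4)² - 4*2 - ⅓*(-4)*(-27 + 2) - ⅓*2*(-27 + 2)) - 7/16)² - 37)² = (((16 - 8 - ⅓*(-4)*(-25) - ⅓*2*(-25)) - 7/16)² - 37)² = (((16 - 8 - 100/3 + 50/3) - 7/16)² - 37)² = ((-26/3 - 7/16)² - 37)² = ((-437/48)² - 37)² = (190969/2304 - 37)² = (105721/2304)² = 11176929841/5308416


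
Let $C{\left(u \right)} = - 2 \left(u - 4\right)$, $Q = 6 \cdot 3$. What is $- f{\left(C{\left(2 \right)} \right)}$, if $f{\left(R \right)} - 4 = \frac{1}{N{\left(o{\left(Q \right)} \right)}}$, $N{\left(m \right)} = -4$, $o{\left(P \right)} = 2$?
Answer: $- \frac{15}{4} \approx -3.75$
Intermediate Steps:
$Q = 18$
$C{\left(u \right)} = 8 - 2 u$ ($C{\left(u \right)} = - 2 \left(-4 + u\right) = 8 - 2 u$)
$f{\left(R \right)} = \frac{15}{4}$ ($f{\left(R \right)} = 4 + \frac{1}{-4} = 4 - \frac{1}{4} = \frac{15}{4}$)
$- f{\left(C{\left(2 \right)} \right)} = \left(-1\right) \frac{15}{4} = - \frac{15}{4}$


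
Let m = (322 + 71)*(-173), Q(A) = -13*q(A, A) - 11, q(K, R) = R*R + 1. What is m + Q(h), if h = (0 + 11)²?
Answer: -258346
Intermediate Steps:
q(K, R) = 1 + R² (q(K, R) = R² + 1 = 1 + R²)
h = 121 (h = 11² = 121)
Q(A) = -24 - 13*A² (Q(A) = -13*(1 + A²) - 11 = (-13 - 13*A²) - 11 = -24 - 13*A²)
m = -67989 (m = 393*(-173) = -67989)
m + Q(h) = -67989 + (-24 - 13*121²) = -67989 + (-24 - 13*14641) = -67989 + (-24 - 190333) = -67989 - 190357 = -258346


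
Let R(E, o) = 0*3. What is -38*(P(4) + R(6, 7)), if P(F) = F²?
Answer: -608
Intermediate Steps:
R(E, o) = 0
-38*(P(4) + R(6, 7)) = -38*(4² + 0) = -38*(16 + 0) = -38*16 = -608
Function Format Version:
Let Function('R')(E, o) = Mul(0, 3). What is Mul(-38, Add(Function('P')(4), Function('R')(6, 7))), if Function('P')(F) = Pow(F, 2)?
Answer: -608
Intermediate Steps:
Function('R')(E, o) = 0
Mul(-38, Add(Function('P')(4), Function('R')(6, 7))) = Mul(-38, Add(Pow(4, 2), 0)) = Mul(-38, Add(16, 0)) = Mul(-38, 16) = -608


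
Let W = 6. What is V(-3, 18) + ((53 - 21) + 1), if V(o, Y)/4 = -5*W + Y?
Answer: -15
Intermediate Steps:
V(o, Y) = -120 + 4*Y (V(o, Y) = 4*(-5*6 + Y) = 4*(-30 + Y) = -120 + 4*Y)
V(-3, 18) + ((53 - 21) + 1) = (-120 + 4*18) + ((53 - 21) + 1) = (-120 + 72) + (32 + 1) = -48 + 33 = -15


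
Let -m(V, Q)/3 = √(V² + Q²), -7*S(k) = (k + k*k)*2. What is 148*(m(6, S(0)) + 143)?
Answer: 18500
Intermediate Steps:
S(k) = -2*k/7 - 2*k²/7 (S(k) = -(k + k*k)*2/7 = -(k + k²)*2/7 = -(2*k + 2*k²)/7 = -2*k/7 - 2*k²/7)
m(V, Q) = -3*√(Q² + V²) (m(V, Q) = -3*√(V² + Q²) = -3*√(Q² + V²))
148*(m(6, S(0)) + 143) = 148*(-3*√((-2/7*0*(1 + 0))² + 6²) + 143) = 148*(-3*√((-2/7*0*1)² + 36) + 143) = 148*(-3*√(0² + 36) + 143) = 148*(-3*√(0 + 36) + 143) = 148*(-3*√36 + 143) = 148*(-3*6 + 143) = 148*(-18 + 143) = 148*125 = 18500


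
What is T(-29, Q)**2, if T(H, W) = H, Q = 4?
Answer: 841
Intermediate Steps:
T(-29, Q)**2 = (-29)**2 = 841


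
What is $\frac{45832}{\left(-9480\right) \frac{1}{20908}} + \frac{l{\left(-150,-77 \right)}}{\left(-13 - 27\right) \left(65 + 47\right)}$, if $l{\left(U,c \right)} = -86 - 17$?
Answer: $- \frac{107324586661}{1061760} \approx -1.0108 \cdot 10^{5}$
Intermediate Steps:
$l{\left(U,c \right)} = -103$
$\frac{45832}{\left(-9480\right) \frac{1}{20908}} + \frac{l{\left(-150,-77 \right)}}{\left(-13 - 27\right) \left(65 + 47\right)} = \frac{45832}{\left(-9480\right) \frac{1}{20908}} - \frac{103}{\left(-13 - 27\right) \left(65 + 47\right)} = \frac{45832}{\left(-9480\right) \frac{1}{20908}} - \frac{103}{\left(-13 - 27\right) 112} = \frac{45832}{- \frac{2370}{5227}} - \frac{103}{\left(-40\right) 112} = 45832 \left(- \frac{5227}{2370}\right) - \frac{103}{-4480} = - \frac{119781932}{1185} - - \frac{103}{4480} = - \frac{119781932}{1185} + \frac{103}{4480} = - \frac{107324586661}{1061760}$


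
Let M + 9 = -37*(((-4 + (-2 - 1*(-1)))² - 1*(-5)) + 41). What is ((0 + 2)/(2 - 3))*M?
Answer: 5272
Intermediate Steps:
M = -2636 (M = -9 - 37*(((-4 + (-2 - 1*(-1)))² - 1*(-5)) + 41) = -9 - 37*(((-4 + (-2 + 1))² + 5) + 41) = -9 - 37*(((-4 - 1)² + 5) + 41) = -9 - 37*(((-5)² + 5) + 41) = -9 - 37*((25 + 5) + 41) = -9 - 37*(30 + 41) = -9 - 37*71 = -9 - 2627 = -2636)
((0 + 2)/(2 - 3))*M = ((0 + 2)/(2 - 3))*(-2636) = (2/(-1))*(-2636) = (2*(-1))*(-2636) = -2*(-2636) = 5272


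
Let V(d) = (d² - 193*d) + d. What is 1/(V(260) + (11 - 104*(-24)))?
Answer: 1/20187 ≈ 4.9537e-5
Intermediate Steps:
V(d) = d² - 192*d
1/(V(260) + (11 - 104*(-24))) = 1/(260*(-192 + 260) + (11 - 104*(-24))) = 1/(260*68 + (11 + 2496)) = 1/(17680 + 2507) = 1/20187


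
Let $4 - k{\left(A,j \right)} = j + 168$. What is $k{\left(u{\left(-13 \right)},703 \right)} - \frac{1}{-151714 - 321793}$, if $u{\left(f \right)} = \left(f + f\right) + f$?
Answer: $- \frac{410530568}{473507} \approx -867.0$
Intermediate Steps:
$u{\left(f \right)} = 3 f$ ($u{\left(f \right)} = 2 f + f = 3 f$)
$k{\left(A,j \right)} = -164 - j$ ($k{\left(A,j \right)} = 4 - \left(j + 168\right) = 4 - \left(168 + j\right) = -164 - j$)
$k{\left(u{\left(-13 \right)},703 \right)} - \frac{1}{-151714 - 321793} = \left(-164 - 703\right) - \frac{1}{-151714 - 321793} = \left(-164 - 703\right) - \frac{1}{-473507} = -867 - - \frac{1}{473507} = -867 + \frac{1}{473507} = - \frac{410530568}{473507}$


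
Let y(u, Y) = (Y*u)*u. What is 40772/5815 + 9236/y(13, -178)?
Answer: 586397982/87463415 ≈ 6.7045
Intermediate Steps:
y(u, Y) = Y*u²
40772/5815 + 9236/y(13, -178) = 40772/5815 + 9236/((-178*13²)) = 40772*(1/5815) + 9236/((-178*169)) = 40772/5815 + 9236/(-30082) = 40772/5815 + 9236*(-1/30082) = 40772/5815 - 4618/15041 = 586397982/87463415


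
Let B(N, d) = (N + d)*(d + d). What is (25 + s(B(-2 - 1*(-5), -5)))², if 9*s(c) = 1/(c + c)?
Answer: 81018001/129600 ≈ 625.14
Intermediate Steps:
B(N, d) = 2*d*(N + d) (B(N, d) = (N + d)*(2*d) = 2*d*(N + d))
s(c) = 1/(18*c) (s(c) = 1/(9*(c + c)) = 1/(9*((2*c))) = (1/(2*c))/9 = 1/(18*c))
(25 + s(B(-2 - 1*(-5), -5)))² = (25 + 1/(18*((2*(-5)*((-2 - 1*(-5)) - 5)))))² = (25 + 1/(18*((2*(-5)*((-2 + 5) - 5)))))² = (25 + 1/(18*((2*(-5)*(3 - 5)))))² = (25 + 1/(18*((2*(-5)*(-2)))))² = (25 + (1/18)/20)² = (25 + (1/18)*(1/20))² = (25 + 1/360)² = (9001/360)² = 81018001/129600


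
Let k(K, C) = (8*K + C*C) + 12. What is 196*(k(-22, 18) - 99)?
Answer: 11956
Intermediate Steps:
k(K, C) = 12 + C² + 8*K (k(K, C) = (8*K + C²) + 12 = (C² + 8*K) + 12 = 12 + C² + 8*K)
196*(k(-22, 18) - 99) = 196*((12 + 18² + 8*(-22)) - 99) = 196*((12 + 324 - 176) - 99) = 196*(160 - 99) = 196*61 = 11956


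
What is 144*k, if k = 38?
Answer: 5472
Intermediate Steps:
144*k = 144*38 = 5472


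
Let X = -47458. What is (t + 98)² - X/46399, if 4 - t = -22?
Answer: 713478482/46399 ≈ 15377.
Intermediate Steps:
t = 26 (t = 4 - 1*(-22) = 4 + 22 = 26)
(t + 98)² - X/46399 = (26 + 98)² - (-47458)/46399 = 124² - (-47458)/46399 = 15376 - 1*(-47458/46399) = 15376 + 47458/46399 = 713478482/46399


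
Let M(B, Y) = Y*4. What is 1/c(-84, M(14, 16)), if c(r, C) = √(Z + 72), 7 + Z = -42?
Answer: √23/23 ≈ 0.20851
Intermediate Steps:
Z = -49 (Z = -7 - 42 = -49)
M(B, Y) = 4*Y
c(r, C) = √23 (c(r, C) = √(-49 + 72) = √23)
1/c(-84, M(14, 16)) = 1/(√23) = √23/23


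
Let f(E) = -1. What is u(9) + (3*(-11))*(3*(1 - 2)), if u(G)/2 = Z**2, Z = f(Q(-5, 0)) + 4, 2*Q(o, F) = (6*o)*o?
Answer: 117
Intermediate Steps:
Q(o, F) = 3*o**2 (Q(o, F) = ((6*o)*o)/2 = (6*o**2)/2 = 3*o**2)
Z = 3 (Z = -1 + 4 = 3)
u(G) = 18 (u(G) = 2*3**2 = 2*9 = 18)
u(9) + (3*(-11))*(3*(1 - 2)) = 18 + (3*(-11))*(3*(1 - 2)) = 18 - 99*(-1) = 18 - 33*(-3) = 18 + 99 = 117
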